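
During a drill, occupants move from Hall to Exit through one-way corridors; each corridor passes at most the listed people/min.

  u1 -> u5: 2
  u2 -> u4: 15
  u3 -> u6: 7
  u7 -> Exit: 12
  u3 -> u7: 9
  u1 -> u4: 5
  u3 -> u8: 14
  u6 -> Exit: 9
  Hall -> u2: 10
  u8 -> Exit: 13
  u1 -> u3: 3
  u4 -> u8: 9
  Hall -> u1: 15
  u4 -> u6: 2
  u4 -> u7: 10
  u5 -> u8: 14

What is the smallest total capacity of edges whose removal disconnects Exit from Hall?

20

Augment Hall→u1→u3→u6→Exit: bottleneck 3, flow now 3.
Augment Hall→u1→u4→u6→Exit: bottleneck 2, flow now 5.
Augment Hall→u1→u4→u7→Exit: bottleneck 3, flow now 8.
Augment Hall→u1→u5→u8→Exit: bottleneck 2, flow now 10.
Augment Hall→u2→u4→u7→Exit: bottleneck 7, flow now 17.
Augment Hall→u2→u4→u8→Exit: bottleneck 3, flow now 20.
No augmenting path remains; maximum flow = 20.
By max-flow min-cut, the minimum cut capacity equals the max flow.
In the residual graph, reachable from Hall: {Hall, u1}.
Min-cut edges: Hall→u2 (10), u1→u3 (3), u1→u4 (5), u1→u5 (2); capacity 10 + 3 + 5 + 2 = 20.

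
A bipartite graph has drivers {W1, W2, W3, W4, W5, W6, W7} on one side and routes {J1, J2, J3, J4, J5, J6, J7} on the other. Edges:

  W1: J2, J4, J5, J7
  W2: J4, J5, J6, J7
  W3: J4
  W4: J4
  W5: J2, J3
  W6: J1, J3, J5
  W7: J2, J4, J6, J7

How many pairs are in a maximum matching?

Unit-capacity flow: source→left, listed edges, right→sink; max matching = max flow.
Augmenting path W1→J2 (+1); matched 1.
Augmenting path W2→J4 (+1); matched 2.
Augmenting path W5→J3 (+1); matched 3.
Augmenting path W6→J1 (+1); matched 4.
Augmenting path W7→J6 (+1); matched 5.
Augmenting path W3→J4→W2→J5 (+1); matched 6.
No augmenting path remains; maximum matching = 6.
König certificate: {W1, W2, W5, W6, W7, J4} is a vertex cover of size 6 (every listed pair touches it), so no matching can be larger.

6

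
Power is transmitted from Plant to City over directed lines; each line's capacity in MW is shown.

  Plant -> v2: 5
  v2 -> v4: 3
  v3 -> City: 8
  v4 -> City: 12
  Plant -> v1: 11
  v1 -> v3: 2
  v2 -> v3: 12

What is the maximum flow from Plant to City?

7

Augment Plant→v1→v3→City: bottleneck 2, flow now 2.
Augment Plant→v2→v3→City: bottleneck 5, flow now 7.
No augmenting path remains; maximum flow = 7.
In the residual graph, reachable from Plant: {Plant, v1}.
Min-cut edges: Plant→v2 (5), v1→v3 (2); capacity 5 + 2 = 7.
This cut is saturated, so no flow can exceed 7.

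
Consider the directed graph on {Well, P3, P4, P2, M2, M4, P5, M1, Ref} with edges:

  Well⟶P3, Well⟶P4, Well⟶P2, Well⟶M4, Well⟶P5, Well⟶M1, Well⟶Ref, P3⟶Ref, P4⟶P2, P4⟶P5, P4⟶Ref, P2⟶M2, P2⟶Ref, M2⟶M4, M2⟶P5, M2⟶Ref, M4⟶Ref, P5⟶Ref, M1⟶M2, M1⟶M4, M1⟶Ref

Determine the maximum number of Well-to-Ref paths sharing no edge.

7

Assign every edge capacity 1; by Menger, the answer equals the max flow.
Path Well→Ref (+1); total 1.
Path Well→P3→Ref (+1); total 2.
Path Well→P4→Ref (+1); total 3.
Path Well→P2→Ref (+1); total 4.
Path Well→M4→Ref (+1); total 5.
Path Well→P5→Ref (+1); total 6.
Path Well→M1→Ref (+1); total 7.
No residual Well→Ref path; max flow = 7.
Certifying cut of size 7: {Well→M1, Well→M4, Well→P2, Well→P3, Well→P4, Well→P5, Well→Ref}.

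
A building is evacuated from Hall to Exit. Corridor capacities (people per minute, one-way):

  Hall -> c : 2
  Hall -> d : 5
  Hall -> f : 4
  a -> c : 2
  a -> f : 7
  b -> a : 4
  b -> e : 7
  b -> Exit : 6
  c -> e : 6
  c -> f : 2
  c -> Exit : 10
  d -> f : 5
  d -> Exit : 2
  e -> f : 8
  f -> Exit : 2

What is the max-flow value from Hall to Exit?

6

Augment Hall→c→Exit: bottleneck 2, flow now 2.
Augment Hall→d→Exit: bottleneck 2, flow now 4.
Augment Hall→f→Exit: bottleneck 2, flow now 6.
No augmenting path remains; maximum flow = 6.
In the residual graph, reachable from Hall: {Hall, d, f}.
Min-cut edges: Hall→c (2), d→Exit (2), f→Exit (2); capacity 2 + 2 + 2 = 6.
This cut is saturated, so no flow can exceed 6.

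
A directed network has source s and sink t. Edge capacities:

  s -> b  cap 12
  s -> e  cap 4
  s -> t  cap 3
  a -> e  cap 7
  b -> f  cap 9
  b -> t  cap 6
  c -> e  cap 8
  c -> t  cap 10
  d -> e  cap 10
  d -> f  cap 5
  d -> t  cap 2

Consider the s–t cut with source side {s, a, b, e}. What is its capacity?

18

Edges leaving {s, a, b, e}: s→t (3), b→f (9), b→t (6).
Cut capacity = 3 + 9 + 6 = 18.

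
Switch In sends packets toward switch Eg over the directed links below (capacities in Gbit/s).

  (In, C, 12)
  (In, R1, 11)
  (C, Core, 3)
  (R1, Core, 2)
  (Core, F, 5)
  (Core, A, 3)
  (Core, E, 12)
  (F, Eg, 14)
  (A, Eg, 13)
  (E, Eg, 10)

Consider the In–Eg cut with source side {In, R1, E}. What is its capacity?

24

Edges leaving {In, R1, E}: In→C (12), R1→Core (2), E→Eg (10).
Cut capacity = 12 + 2 + 10 = 24.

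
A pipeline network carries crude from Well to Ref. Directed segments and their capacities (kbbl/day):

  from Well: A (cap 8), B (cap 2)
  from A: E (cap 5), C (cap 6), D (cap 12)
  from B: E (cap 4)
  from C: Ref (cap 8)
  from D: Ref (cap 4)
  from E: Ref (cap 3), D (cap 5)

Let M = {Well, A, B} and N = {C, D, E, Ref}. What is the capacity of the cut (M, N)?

27

Edges leaving {Well, A, B}: A→C (6), A→D (12), A→E (5), B→E (4).
Cut capacity = 6 + 12 + 5 + 4 = 27.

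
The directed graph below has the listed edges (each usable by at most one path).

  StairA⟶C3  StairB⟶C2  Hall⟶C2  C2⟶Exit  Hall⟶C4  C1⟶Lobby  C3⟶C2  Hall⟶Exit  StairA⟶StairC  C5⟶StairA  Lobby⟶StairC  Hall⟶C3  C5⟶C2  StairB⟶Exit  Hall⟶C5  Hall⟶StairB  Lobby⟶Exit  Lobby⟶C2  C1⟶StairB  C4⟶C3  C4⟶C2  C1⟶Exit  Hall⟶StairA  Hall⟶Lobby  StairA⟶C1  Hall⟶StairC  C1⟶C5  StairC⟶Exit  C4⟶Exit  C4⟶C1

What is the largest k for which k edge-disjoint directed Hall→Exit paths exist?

Assign every edge capacity 1; by Menger, the answer equals the max flow.
Path Hall→Exit (+1); total 1.
Path Hall→Lobby→Exit (+1); total 2.
Path Hall→StairB→Exit (+1); total 3.
Path Hall→C4→Exit (+1); total 4.
Path Hall→C2→Exit (+1); total 5.
Path Hall→StairC→Exit (+1); total 6.
Path Hall→StairA→C1→Exit (+1); total 7.
No residual Hall→Exit path; max flow = 7.
Certifying cut of size 7: {C2→Exit, Hall→C4, Hall→Exit, Hall→Lobby, Hall→StairB, StairA→C1, StairC→Exit}.

7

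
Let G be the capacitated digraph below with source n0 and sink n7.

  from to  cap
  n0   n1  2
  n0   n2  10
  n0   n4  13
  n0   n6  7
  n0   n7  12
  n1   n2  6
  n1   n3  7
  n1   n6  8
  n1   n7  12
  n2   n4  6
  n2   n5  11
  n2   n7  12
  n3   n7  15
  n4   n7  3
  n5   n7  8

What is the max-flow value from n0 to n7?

27

Augment n0→n7: bottleneck 12, flow now 12.
Augment n0→n1→n7: bottleneck 2, flow now 14.
Augment n0→n2→n7: bottleneck 10, flow now 24.
Augment n0→n4→n7: bottleneck 3, flow now 27.
No augmenting path remains; maximum flow = 27.
In the residual graph, reachable from n0: {n0, n4, n6}.
Min-cut edges: n0→n1 (2), n0→n2 (10), n0→n7 (12), n4→n7 (3); capacity 2 + 10 + 12 + 3 = 27.
This cut is saturated, so no flow can exceed 27.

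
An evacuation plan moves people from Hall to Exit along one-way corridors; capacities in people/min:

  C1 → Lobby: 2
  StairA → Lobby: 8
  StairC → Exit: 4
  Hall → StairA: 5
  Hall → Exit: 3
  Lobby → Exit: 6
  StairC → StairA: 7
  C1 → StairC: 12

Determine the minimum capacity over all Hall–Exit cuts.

Augment Hall→Exit: bottleneck 3, flow now 3.
Augment Hall→StairA→Lobby→Exit: bottleneck 5, flow now 8.
No augmenting path remains; maximum flow = 8.
By max-flow min-cut, the minimum cut capacity equals the max flow.
In the residual graph, reachable from Hall: {Hall}.
Min-cut edges: Hall→StairA (5), Hall→Exit (3); capacity 5 + 3 = 8.

8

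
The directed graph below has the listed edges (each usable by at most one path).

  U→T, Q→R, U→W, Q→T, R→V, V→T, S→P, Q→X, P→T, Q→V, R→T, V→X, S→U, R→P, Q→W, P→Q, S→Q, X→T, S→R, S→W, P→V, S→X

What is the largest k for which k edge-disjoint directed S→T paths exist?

Assign every edge capacity 1; by Menger, the answer equals the max flow.
Path S→P→T (+1); total 1.
Path S→Q→T (+1); total 2.
Path S→R→T (+1); total 3.
Path S→U→T (+1); total 4.
Path S→X→T (+1); total 5.
No residual S→T path; max flow = 5.
Certifying cut of size 5: {S→P, S→Q, S→R, S→U, S→X}.

5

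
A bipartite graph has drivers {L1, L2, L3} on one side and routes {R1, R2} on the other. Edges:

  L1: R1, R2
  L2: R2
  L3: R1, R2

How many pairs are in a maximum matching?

Unit-capacity flow: source→left, listed edges, right→sink; max matching = max flow.
Augmenting path L1→R1 (+1); matched 1.
Augmenting path L2→R2 (+1); matched 2.
No augmenting path remains; maximum matching = 2.
König certificate: {R1, R2} is a vertex cover of size 2 (every listed pair touches it), so no matching can be larger.

2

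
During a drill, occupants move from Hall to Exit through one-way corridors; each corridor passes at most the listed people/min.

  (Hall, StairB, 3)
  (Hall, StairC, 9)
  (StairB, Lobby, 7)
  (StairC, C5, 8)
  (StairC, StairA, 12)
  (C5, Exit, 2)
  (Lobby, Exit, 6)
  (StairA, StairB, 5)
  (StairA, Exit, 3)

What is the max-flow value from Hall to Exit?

11

Augment Hall→StairB→Lobby→Exit: bottleneck 3, flow now 3.
Augment Hall→StairC→C5→Exit: bottleneck 2, flow now 5.
Augment Hall→StairC→StairA→Exit: bottleneck 3, flow now 8.
Augment Hall→StairC→StairA→StairB→Lobby→Exit: bottleneck 3, flow now 11.
No augmenting path remains; maximum flow = 11.
In the residual graph, reachable from Hall: {Hall, StairB, StairC, C5, Lobby, StairA}.
Min-cut edges: C5→Exit (2), Lobby→Exit (6), StairA→Exit (3); capacity 2 + 6 + 3 = 11.
This cut is saturated, so no flow can exceed 11.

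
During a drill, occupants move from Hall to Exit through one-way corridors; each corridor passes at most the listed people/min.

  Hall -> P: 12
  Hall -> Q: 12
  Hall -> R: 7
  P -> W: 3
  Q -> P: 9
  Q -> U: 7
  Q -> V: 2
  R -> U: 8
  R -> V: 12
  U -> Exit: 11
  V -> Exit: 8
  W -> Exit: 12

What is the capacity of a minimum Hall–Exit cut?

19

Augment Hall→P→W→Exit: bottleneck 3, flow now 3.
Augment Hall→Q→U→Exit: bottleneck 7, flow now 10.
Augment Hall→Q→V→Exit: bottleneck 2, flow now 12.
Augment Hall→R→U→Exit: bottleneck 4, flow now 16.
Augment Hall→R→V→Exit: bottleneck 3, flow now 19.
No augmenting path remains; maximum flow = 19.
By max-flow min-cut, the minimum cut capacity equals the max flow.
In the residual graph, reachable from Hall: {Hall, P, Q}.
Min-cut edges: Hall→R (7), P→W (3), Q→U (7), Q→V (2); capacity 7 + 3 + 7 + 2 = 19.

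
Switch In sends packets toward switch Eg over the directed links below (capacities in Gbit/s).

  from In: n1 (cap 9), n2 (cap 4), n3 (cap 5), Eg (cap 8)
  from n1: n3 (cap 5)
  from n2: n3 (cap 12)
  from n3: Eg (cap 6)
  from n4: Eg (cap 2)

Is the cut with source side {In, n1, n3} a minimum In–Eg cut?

Given cut capacity: 4 + 8 + 6 = 18.
Augment In→Eg: bottleneck 8, flow now 8.
Augment In→n3→Eg: bottleneck 5, flow now 13.
Augment In→n1→n3→Eg: bottleneck 1, flow now 14.
No augmenting path remains; maximum flow = 14.
In the residual graph, reachable from In: {In, n1, n2, n3}.
Min-cut edges: In→Eg (8), n3→Eg (6); capacity 8 + 6 = 14.
Cut capacity 18 exceeds the max flow 14, so it is not minimum.

No — its capacity is 18, but the minimum cut has capacity 14.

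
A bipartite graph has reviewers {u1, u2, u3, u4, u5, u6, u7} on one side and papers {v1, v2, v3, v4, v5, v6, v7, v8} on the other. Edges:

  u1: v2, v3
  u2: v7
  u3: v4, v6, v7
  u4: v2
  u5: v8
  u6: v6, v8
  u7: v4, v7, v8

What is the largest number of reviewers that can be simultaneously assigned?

6

Unit-capacity flow: source→left, listed edges, right→sink; max matching = max flow.
Augmenting path u1→v2 (+1); matched 1.
Augmenting path u2→v7 (+1); matched 2.
Augmenting path u3→v4 (+1); matched 3.
Augmenting path u5→v8 (+1); matched 4.
Augmenting path u6→v6 (+1); matched 5.
Augmenting path u4→v2→u1→v3 (+1); matched 6.
No augmenting path remains; maximum matching = 6.
König certificate: {u1, u4, v4, v6, v7, v8} is a vertex cover of size 6 (every listed pair touches it), so no matching can be larger.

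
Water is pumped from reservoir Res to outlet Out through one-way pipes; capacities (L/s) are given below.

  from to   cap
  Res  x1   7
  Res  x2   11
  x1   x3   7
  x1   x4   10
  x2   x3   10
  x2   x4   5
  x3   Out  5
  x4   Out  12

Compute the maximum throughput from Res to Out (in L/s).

17

Augment Res→x1→x3→Out: bottleneck 5, flow now 5.
Augment Res→x1→x4→Out: bottleneck 2, flow now 7.
Augment Res→x2→x4→Out: bottleneck 5, flow now 12.
Augment Res→x2→x3→x1→x4→Out: bottleneck 5, flow now 17. (uses reverse residual edge)
No augmenting path remains; maximum flow = 17.
In the residual graph, reachable from Res: {Res, x2, x3}.
Min-cut edges: Res→x1 (7), x2→x4 (5), x3→Out (5); capacity 7 + 5 + 5 = 17.
This cut is saturated, so no flow can exceed 17.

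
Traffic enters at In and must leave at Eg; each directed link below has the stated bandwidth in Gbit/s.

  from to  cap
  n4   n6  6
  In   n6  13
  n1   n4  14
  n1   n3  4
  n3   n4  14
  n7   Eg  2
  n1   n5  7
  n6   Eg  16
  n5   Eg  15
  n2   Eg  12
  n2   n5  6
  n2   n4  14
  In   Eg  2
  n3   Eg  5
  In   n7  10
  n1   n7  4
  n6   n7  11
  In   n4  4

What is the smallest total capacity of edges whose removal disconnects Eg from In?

Augment In→Eg: bottleneck 2, flow now 2.
Augment In→n6→Eg: bottleneck 13, flow now 15.
Augment In→n7→Eg: bottleneck 2, flow now 17.
Augment In→n4→n6→Eg: bottleneck 3, flow now 20.
No augmenting path remains; maximum flow = 20.
By max-flow min-cut, the minimum cut capacity equals the max flow.
In the residual graph, reachable from In: {In, n4, n6, n7}.
Min-cut edges: In→Eg (2), n6→Eg (16), n7→Eg (2); capacity 2 + 16 + 2 = 20.

20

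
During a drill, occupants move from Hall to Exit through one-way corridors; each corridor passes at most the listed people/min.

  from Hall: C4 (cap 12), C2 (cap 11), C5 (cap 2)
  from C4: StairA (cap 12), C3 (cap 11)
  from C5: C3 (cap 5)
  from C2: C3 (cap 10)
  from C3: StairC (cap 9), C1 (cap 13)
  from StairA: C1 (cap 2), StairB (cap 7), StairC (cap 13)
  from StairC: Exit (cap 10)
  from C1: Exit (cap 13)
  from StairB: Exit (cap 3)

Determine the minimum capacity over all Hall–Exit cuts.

Augment Hall→C4→C3→StairC→Exit: bottleneck 9, flow now 9.
Augment Hall→C4→C3→C1→Exit: bottleneck 2, flow now 11.
Augment Hall→C4→StairA→StairC→Exit: bottleneck 1, flow now 12.
Augment Hall→C5→C3→C1→Exit: bottleneck 2, flow now 14.
Augment Hall→C2→C3→C1→Exit: bottleneck 9, flow now 23.
Augment Hall→C2→C3→C4→StairA→StairB→Exit: bottleneck 1, flow now 24. (uses reverse residual edge)
No augmenting path remains; maximum flow = 24.
By max-flow min-cut, the minimum cut capacity equals the max flow.
In the residual graph, reachable from Hall: {Hall, C2}.
Min-cut edges: Hall→C4 (12), Hall→C5 (2), C2→C3 (10); capacity 12 + 2 + 10 = 24.

24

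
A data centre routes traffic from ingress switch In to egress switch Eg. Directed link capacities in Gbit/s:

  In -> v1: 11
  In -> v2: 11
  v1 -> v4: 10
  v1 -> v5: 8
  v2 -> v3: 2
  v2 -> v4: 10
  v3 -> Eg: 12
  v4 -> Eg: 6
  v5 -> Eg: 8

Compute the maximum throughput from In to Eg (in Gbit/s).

Augment In→v1→v4→Eg: bottleneck 6, flow now 6.
Augment In→v1→v5→Eg: bottleneck 5, flow now 11.
Augment In→v2→v3→Eg: bottleneck 2, flow now 13.
Augment In→v2→v4→v1→v5→Eg: bottleneck 3, flow now 16. (uses reverse residual edge)
No augmenting path remains; maximum flow = 16.
In the residual graph, reachable from In: {In, v1, v2, v4}.
Min-cut edges: v1→v5 (8), v2→v3 (2), v4→Eg (6); capacity 8 + 2 + 6 = 16.
This cut is saturated, so no flow can exceed 16.

16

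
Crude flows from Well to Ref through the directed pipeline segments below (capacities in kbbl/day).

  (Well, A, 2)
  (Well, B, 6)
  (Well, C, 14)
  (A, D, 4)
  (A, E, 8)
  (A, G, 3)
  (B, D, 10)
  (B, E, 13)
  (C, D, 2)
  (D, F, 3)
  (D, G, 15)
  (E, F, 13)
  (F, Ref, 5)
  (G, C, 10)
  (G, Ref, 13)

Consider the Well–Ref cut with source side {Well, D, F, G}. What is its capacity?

50

Edges leaving {Well, D, F, G}: Well→A (2), Well→B (6), Well→C (14), F→Ref (5), G→C (10), G→Ref (13).
Cut capacity = 2 + 6 + 14 + 5 + 10 + 13 = 50.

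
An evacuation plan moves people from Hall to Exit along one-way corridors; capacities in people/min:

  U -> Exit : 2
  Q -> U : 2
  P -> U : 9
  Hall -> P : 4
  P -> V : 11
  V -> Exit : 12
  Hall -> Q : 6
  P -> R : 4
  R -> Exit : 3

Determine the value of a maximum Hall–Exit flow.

Augment Hall→P→R→Exit: bottleneck 3, flow now 3.
Augment Hall→P→U→Exit: bottleneck 1, flow now 4.
Augment Hall→Q→U→Exit: bottleneck 1, flow now 5.
Augment Hall→Q→U→P→V→Exit: bottleneck 1, flow now 6. (uses reverse residual edge)
No augmenting path remains; maximum flow = 6.
In the residual graph, reachable from Hall: {Hall, Q}.
Min-cut edges: Hall→P (4), Q→U (2); capacity 4 + 2 = 6.
This cut is saturated, so no flow can exceed 6.

6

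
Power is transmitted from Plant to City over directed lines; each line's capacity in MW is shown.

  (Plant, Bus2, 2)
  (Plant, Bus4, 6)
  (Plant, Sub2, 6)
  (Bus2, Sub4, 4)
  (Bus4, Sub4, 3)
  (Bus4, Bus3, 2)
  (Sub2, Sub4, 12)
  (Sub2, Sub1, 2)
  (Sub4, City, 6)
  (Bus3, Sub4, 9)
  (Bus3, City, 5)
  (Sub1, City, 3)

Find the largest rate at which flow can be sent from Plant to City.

Augment Plant→Bus2→Sub4→City: bottleneck 2, flow now 2.
Augment Plant→Bus4→Sub4→City: bottleneck 3, flow now 5.
Augment Plant→Bus4→Bus3→City: bottleneck 2, flow now 7.
Augment Plant→Sub2→Sub4→City: bottleneck 1, flow now 8.
Augment Plant→Sub2→Sub1→City: bottleneck 2, flow now 10.
No augmenting path remains; maximum flow = 10.
In the residual graph, reachable from Plant: {Plant, Bus2, Bus4, Sub2, Sub4}.
Min-cut edges: Bus4→Bus3 (2), Sub2→Sub1 (2), Sub4→City (6); capacity 2 + 2 + 6 = 10.
This cut is saturated, so no flow can exceed 10.

10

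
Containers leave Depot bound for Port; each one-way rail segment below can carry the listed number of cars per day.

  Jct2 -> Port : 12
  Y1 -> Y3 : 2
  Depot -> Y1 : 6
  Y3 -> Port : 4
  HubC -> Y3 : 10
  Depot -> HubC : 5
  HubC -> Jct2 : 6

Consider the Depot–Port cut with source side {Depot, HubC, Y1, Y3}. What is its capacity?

10

Edges leaving {Depot, HubC, Y1, Y3}: HubC→Jct2 (6), Y3→Port (4).
Cut capacity = 6 + 4 = 10.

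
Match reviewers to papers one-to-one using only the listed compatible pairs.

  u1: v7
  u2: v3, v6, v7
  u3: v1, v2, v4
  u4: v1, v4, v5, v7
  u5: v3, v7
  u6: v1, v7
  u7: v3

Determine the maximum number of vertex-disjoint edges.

Unit-capacity flow: source→left, listed edges, right→sink; max matching = max flow.
Augmenting path u1→v7 (+1); matched 1.
Augmenting path u2→v3 (+1); matched 2.
Augmenting path u3→v1 (+1); matched 3.
Augmenting path u4→v4 (+1); matched 4.
Augmenting path u5→v3→u2→v6 (+1); matched 5.
Augmenting path u6→v1→u3→v2 (+1); matched 6.
No augmenting path remains; maximum matching = 6.
König certificate: {u2, u3, u4, u6, v3, v7} is a vertex cover of size 6 (every listed pair touches it), so no matching can be larger.

6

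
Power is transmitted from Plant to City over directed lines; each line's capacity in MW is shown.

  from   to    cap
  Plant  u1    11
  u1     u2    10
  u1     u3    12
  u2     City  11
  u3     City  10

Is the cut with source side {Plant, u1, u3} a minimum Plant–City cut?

Given cut capacity: 10 + 10 = 20.
Augment Plant→u1→u2→City: bottleneck 10, flow now 10.
Augment Plant→u1→u3→City: bottleneck 1, flow now 11.
No augmenting path remains; maximum flow = 11.
In the residual graph, reachable from Plant: {Plant}.
Min-cut edges: Plant→u1 (11); capacity 11 = 11.
Cut capacity 20 exceeds the max flow 11, so it is not minimum.

No — its capacity is 20, but the minimum cut has capacity 11.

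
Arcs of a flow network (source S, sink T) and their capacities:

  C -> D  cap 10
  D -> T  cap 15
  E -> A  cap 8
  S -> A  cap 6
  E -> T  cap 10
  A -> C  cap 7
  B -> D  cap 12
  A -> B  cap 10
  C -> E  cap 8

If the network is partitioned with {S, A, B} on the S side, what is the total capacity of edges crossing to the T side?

Edges leaving {S, A, B}: A→C (7), B→D (12).
Cut capacity = 7 + 12 = 19.

19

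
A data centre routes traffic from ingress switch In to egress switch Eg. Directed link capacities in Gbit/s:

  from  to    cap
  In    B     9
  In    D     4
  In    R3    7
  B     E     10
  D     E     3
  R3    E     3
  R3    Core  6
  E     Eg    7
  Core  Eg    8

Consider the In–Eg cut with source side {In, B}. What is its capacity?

Edges leaving {In, B}: In→D (4), In→R3 (7), B→E (10).
Cut capacity = 4 + 7 + 10 = 21.

21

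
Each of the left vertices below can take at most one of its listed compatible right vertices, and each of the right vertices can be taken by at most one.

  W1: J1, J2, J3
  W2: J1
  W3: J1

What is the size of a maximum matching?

2

Unit-capacity flow: source→left, listed edges, right→sink; max matching = max flow.
Augmenting path W1→J1 (+1); matched 1.
Augmenting path W2→J1→W1→J2 (+1); matched 2.
No augmenting path remains; maximum matching = 2.
König certificate: {W1, J1} is a vertex cover of size 2 (every listed pair touches it), so no matching can be larger.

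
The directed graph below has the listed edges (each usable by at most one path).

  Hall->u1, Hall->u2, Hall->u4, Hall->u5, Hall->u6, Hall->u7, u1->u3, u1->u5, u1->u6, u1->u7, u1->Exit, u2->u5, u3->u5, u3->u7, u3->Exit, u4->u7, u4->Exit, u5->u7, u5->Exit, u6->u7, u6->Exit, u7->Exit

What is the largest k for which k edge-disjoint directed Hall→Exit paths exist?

5

Assign every edge capacity 1; by Menger, the answer equals the max flow.
Path Hall→u1→Exit (+1); total 1.
Path Hall→u4→Exit (+1); total 2.
Path Hall→u5→Exit (+1); total 3.
Path Hall→u6→Exit (+1); total 4.
Path Hall→u7→Exit (+1); total 5.
No residual Hall→Exit path; max flow = 5.
Certifying cut of size 5: {Hall→u1, Hall→u4, Hall→u6, u5→Exit, u7→Exit}.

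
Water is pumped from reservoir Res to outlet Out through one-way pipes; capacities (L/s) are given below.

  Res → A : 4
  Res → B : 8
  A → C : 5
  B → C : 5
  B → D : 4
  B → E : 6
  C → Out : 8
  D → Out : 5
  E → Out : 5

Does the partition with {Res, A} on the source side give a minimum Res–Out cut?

No — its capacity is 13, but the minimum cut has capacity 12.

Given cut capacity: 8 + 5 = 13.
Augment Res→A→C→Out: bottleneck 4, flow now 4.
Augment Res→B→C→Out: bottleneck 4, flow now 8.
Augment Res→B→D→Out: bottleneck 4, flow now 12.
No augmenting path remains; maximum flow = 12.
In the residual graph, reachable from Res: {Res}.
Min-cut edges: Res→A (4), Res→B (8); capacity 4 + 8 = 12.
Cut capacity 13 exceeds the max flow 12, so it is not minimum.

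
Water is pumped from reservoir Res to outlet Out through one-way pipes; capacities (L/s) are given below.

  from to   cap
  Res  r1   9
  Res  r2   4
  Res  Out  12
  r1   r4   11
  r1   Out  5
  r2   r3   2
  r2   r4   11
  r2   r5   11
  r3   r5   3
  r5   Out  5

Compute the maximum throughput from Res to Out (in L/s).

Augment Res→Out: bottleneck 12, flow now 12.
Augment Res→r1→Out: bottleneck 5, flow now 17.
Augment Res→r2→r5→Out: bottleneck 4, flow now 21.
No augmenting path remains; maximum flow = 21.
In the residual graph, reachable from Res: {Res, r1, r4}.
Min-cut edges: Res→r2 (4), Res→Out (12), r1→Out (5); capacity 4 + 12 + 5 = 21.
This cut is saturated, so no flow can exceed 21.

21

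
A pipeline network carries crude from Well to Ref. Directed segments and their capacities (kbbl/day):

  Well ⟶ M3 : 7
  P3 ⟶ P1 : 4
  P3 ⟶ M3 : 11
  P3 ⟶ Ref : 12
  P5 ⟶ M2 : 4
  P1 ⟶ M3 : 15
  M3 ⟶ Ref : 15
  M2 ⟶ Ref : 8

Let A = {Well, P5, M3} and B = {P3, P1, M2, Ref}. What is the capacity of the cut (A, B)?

Edges leaving {Well, P5, M3}: P5→M2 (4), M3→Ref (15).
Cut capacity = 4 + 15 = 19.

19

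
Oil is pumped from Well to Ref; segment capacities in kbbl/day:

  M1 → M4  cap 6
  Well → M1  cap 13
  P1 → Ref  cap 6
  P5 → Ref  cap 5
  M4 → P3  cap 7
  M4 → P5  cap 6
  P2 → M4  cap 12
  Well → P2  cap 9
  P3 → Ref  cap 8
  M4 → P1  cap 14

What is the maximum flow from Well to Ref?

15

Augment Well→P2→M4→P3→Ref: bottleneck 7, flow now 7.
Augment Well→P2→M4→P1→Ref: bottleneck 2, flow now 9.
Augment Well→M1→M4→P1→Ref: bottleneck 4, flow now 13.
Augment Well→M1→M4→P5→Ref: bottleneck 2, flow now 15.
No augmenting path remains; maximum flow = 15.
In the residual graph, reachable from Well: {Well, M1}.
Min-cut edges: Well→P2 (9), M1→M4 (6); capacity 9 + 6 = 15.
This cut is saturated, so no flow can exceed 15.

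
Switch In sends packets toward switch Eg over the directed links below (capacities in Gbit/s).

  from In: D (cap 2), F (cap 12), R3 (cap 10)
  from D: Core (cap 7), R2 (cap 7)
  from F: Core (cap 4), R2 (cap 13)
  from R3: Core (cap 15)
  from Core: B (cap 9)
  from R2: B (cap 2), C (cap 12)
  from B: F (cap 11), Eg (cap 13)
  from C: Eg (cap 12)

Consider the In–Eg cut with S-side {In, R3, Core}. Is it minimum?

Given cut capacity: 2 + 12 + 9 = 23.
Augment In→D→Core→B→Eg: bottleneck 2, flow now 2.
Augment In→F→Core→B→Eg: bottleneck 4, flow now 6.
Augment In→F→R2→B→Eg: bottleneck 2, flow now 8.
Augment In→F→R2→C→Eg: bottleneck 6, flow now 14.
Augment In→R3→Core→B→Eg: bottleneck 3, flow now 17.
Augment In→R3→Core→D→R2→C→Eg: bottleneck 2, flow now 19. (uses reverse residual edge)
Augment In→R3→Core→F→R2→C→Eg: bottleneck 4, flow now 23. (uses reverse residual edge)
No augmenting path remains; maximum flow = 23.
Cut capacity 23 equals the max flow, so it is a minimum cut.

Yes — it is a minimum cut (capacity 23).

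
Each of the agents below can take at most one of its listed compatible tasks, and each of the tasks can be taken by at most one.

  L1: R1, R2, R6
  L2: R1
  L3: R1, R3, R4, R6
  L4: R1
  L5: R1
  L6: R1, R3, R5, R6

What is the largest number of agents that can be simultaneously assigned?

4

Unit-capacity flow: source→left, listed edges, right→sink; max matching = max flow.
Augmenting path L1→R1 (+1); matched 1.
Augmenting path L3→R3 (+1); matched 2.
Augmenting path L6→R5 (+1); matched 3.
Augmenting path L2→R1→L1→R2 (+1); matched 4.
No augmenting path remains; maximum matching = 4.
König certificate: {L1, L3, L6, R1} is a vertex cover of size 4 (every listed pair touches it), so no matching can be larger.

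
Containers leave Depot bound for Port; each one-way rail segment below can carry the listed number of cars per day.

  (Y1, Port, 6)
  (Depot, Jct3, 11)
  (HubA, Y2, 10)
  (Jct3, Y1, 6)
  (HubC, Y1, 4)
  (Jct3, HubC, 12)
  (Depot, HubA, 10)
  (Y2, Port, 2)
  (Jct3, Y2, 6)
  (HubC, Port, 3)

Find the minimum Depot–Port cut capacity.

Augment Depot→Jct3→Y2→Port: bottleneck 2, flow now 2.
Augment Depot→Jct3→Y1→Port: bottleneck 6, flow now 8.
Augment Depot→Jct3→HubC→Port: bottleneck 3, flow now 11.
No augmenting path remains; maximum flow = 11.
By max-flow min-cut, the minimum cut capacity equals the max flow.
In the residual graph, reachable from Depot: {Depot, Jct3, HubA, Y2, Y1, HubC}.
Min-cut edges: Y2→Port (2), Y1→Port (6), HubC→Port (3); capacity 2 + 6 + 3 = 11.

11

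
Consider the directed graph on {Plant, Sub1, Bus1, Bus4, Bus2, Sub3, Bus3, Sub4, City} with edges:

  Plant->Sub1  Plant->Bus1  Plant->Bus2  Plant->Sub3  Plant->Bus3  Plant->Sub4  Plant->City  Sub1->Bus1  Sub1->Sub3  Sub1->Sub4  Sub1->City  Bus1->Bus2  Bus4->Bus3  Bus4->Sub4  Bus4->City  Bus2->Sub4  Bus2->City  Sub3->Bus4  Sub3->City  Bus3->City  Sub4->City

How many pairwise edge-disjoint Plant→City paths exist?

Assign every edge capacity 1; by Menger, the answer equals the max flow.
Path Plant→City (+1); total 1.
Path Plant→Sub1→City (+1); total 2.
Path Plant→Bus2→City (+1); total 3.
Path Plant→Sub3→City (+1); total 4.
Path Plant→Bus3→City (+1); total 5.
Path Plant→Sub4→City (+1); total 6.
No residual Plant→City path; max flow = 6.
Certifying cut of size 6: {Bus2→City, Plant→Bus3, Plant→City, Plant→Sub1, Plant→Sub3, Sub4→City}.

6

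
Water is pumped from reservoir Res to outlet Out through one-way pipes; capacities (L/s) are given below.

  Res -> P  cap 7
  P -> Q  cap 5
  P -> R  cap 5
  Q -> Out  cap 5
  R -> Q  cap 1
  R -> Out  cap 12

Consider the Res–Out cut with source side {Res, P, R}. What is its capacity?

Edges leaving {Res, P, R}: P→Q (5), R→Q (1), R→Out (12).
Cut capacity = 5 + 1 + 12 = 18.

18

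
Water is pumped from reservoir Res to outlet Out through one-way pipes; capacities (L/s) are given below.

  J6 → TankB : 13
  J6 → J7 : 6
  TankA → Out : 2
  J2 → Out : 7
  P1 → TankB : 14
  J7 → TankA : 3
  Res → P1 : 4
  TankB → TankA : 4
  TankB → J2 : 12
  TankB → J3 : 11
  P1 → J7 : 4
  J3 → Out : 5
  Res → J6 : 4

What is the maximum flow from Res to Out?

8

Augment Res→P1→J7→TankA→Out: bottleneck 2, flow now 2.
Augment Res→P1→TankB→J3→Out: bottleneck 2, flow now 4.
Augment Res→J6→TankB→J3→Out: bottleneck 3, flow now 7.
Augment Res→J6→TankB→J2→Out: bottleneck 1, flow now 8.
No augmenting path remains; maximum flow = 8.
In the residual graph, reachable from Res: {Res}.
Min-cut edges: Res→P1 (4), Res→J6 (4); capacity 4 + 4 = 8.
This cut is saturated, so no flow can exceed 8.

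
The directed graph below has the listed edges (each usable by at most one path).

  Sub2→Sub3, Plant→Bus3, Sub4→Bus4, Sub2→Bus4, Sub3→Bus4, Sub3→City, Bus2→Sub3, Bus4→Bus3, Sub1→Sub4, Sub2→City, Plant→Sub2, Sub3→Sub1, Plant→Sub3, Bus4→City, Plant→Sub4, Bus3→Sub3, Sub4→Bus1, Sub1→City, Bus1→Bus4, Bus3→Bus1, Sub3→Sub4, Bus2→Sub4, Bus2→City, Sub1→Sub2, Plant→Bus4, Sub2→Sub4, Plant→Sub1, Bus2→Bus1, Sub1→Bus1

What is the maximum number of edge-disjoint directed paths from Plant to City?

Assign every edge capacity 1; by Menger, the answer equals the max flow.
Path Plant→Sub2→City (+1); total 1.
Path Plant→Sub3→City (+1); total 2.
Path Plant→Sub1→City (+1); total 3.
Path Plant→Bus4→City (+1); total 4.
No residual Plant→City path; max flow = 4.
Certifying cut of size 4: {Bus4→City, Sub1→City, Sub2→City, Sub3→City}.

4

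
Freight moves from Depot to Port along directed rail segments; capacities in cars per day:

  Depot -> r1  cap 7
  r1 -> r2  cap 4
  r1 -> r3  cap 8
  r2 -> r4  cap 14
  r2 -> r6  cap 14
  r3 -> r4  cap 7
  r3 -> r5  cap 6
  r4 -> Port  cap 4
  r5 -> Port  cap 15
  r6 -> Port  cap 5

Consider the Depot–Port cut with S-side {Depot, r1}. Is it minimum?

Given cut capacity: 4 + 8 = 12.
Augment Depot→r1→r2→r4→Port: bottleneck 4, flow now 4.
Augment Depot→r1→r3→r5→Port: bottleneck 3, flow now 7.
No augmenting path remains; maximum flow = 7.
In the residual graph, reachable from Depot: {Depot}.
Min-cut edges: Depot→r1 (7); capacity 7 = 7.
Cut capacity 12 exceeds the max flow 7, so it is not minimum.

No — its capacity is 12, but the minimum cut has capacity 7.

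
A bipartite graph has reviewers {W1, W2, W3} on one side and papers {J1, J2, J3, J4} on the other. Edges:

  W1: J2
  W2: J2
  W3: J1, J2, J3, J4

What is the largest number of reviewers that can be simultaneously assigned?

Unit-capacity flow: source→left, listed edges, right→sink; max matching = max flow.
Augmenting path W1→J2 (+1); matched 1.
Augmenting path W3→J1 (+1); matched 2.
No augmenting path remains; maximum matching = 2.
König certificate: {W3, J2} is a vertex cover of size 2 (every listed pair touches it), so no matching can be larger.

2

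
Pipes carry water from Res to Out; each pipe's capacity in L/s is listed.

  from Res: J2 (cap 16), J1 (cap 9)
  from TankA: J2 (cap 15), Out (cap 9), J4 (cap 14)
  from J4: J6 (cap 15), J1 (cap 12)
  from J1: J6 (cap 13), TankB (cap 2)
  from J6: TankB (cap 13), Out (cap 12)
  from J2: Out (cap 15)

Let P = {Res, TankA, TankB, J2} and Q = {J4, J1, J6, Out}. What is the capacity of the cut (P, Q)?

Edges leaving {Res, TankA, TankB, J2}: Res→J1 (9), TankA→J4 (14), TankA→Out (9), J2→Out (15).
Cut capacity = 9 + 14 + 9 + 15 = 47.

47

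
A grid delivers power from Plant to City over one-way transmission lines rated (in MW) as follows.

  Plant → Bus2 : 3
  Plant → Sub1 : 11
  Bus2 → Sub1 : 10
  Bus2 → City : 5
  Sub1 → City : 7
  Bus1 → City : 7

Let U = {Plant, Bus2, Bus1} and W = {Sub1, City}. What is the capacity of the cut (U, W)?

33

Edges leaving {Plant, Bus2, Bus1}: Plant→Sub1 (11), Bus2→Sub1 (10), Bus2→City (5), Bus1→City (7).
Cut capacity = 11 + 10 + 5 + 7 = 33.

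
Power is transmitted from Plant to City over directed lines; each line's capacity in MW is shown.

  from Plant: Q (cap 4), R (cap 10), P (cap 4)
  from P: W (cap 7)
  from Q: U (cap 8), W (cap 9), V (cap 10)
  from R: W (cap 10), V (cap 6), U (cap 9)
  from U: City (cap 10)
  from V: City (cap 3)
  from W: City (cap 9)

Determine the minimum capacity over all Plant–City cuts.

Augment Plant→P→W→City: bottleneck 4, flow now 4.
Augment Plant→Q→U→City: bottleneck 4, flow now 8.
Augment Plant→R→U→City: bottleneck 6, flow now 14.
Augment Plant→R→V→City: bottleneck 3, flow now 17.
Augment Plant→R→W→City: bottleneck 1, flow now 18.
No augmenting path remains; maximum flow = 18.
By max-flow min-cut, the minimum cut capacity equals the max flow.
In the residual graph, reachable from Plant: {Plant}.
Min-cut edges: Plant→P (4), Plant→Q (4), Plant→R (10); capacity 4 + 4 + 10 = 18.

18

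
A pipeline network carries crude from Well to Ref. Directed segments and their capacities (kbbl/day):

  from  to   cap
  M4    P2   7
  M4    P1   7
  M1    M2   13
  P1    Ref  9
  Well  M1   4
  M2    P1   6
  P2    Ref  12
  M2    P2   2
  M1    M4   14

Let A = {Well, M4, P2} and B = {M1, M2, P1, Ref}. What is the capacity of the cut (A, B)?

Edges leaving {Well, M4, P2}: Well→M1 (4), M4→P1 (7), P2→Ref (12).
Cut capacity = 4 + 7 + 12 = 23.

23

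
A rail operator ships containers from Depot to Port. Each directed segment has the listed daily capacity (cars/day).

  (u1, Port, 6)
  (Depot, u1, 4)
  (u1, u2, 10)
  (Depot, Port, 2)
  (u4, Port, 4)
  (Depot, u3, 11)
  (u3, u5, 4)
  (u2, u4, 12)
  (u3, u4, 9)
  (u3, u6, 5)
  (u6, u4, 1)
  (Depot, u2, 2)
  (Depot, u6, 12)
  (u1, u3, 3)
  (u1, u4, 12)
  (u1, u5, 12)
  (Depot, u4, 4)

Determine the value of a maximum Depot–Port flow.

10

Augment Depot→Port: bottleneck 2, flow now 2.
Augment Depot→u1→Port: bottleneck 4, flow now 6.
Augment Depot→u4→Port: bottleneck 4, flow now 10.
No augmenting path remains; maximum flow = 10.
In the residual graph, reachable from Depot: {Depot, u2, u3, u4, u5, u6}.
Min-cut edges: Depot→u1 (4), Depot→Port (2), u4→Port (4); capacity 4 + 2 + 4 = 10.
This cut is saturated, so no flow can exceed 10.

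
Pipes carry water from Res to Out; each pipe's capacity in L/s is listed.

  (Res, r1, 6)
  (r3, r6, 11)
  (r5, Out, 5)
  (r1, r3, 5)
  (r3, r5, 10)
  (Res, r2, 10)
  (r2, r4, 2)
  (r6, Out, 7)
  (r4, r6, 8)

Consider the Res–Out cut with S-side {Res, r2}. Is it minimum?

Given cut capacity: 6 + 2 = 8.
Augment Res→r1→r3→r5→Out: bottleneck 5, flow now 5.
Augment Res→r2→r4→r6→Out: bottleneck 2, flow now 7.
No augmenting path remains; maximum flow = 7.
In the residual graph, reachable from Res: {Res, r1, r2}.
Min-cut edges: r1→r3 (5), r2→r4 (2); capacity 5 + 2 = 7.
Cut capacity 8 exceeds the max flow 7, so it is not minimum.

No — its capacity is 8, but the minimum cut has capacity 7.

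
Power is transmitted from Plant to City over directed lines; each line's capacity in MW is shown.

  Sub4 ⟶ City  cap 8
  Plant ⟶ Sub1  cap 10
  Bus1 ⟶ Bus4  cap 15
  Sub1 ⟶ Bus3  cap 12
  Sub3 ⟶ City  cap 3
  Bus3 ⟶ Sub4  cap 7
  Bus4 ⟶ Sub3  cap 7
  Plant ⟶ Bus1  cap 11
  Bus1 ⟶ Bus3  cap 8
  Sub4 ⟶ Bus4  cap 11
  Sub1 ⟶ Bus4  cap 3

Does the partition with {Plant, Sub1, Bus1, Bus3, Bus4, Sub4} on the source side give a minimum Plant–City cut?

Given cut capacity: 7 + 8 = 15.
Augment Plant→Sub1→Bus3→Sub4→City: bottleneck 7, flow now 7.
Augment Plant→Sub1→Bus4→Sub3→City: bottleneck 3, flow now 10.
No augmenting path remains; maximum flow = 10.
In the residual graph, reachable from Plant: {Plant, Sub1, Bus1, Bus3, Bus4, Sub3}.
Min-cut edges: Bus3→Sub4 (7), Sub3→City (3); capacity 7 + 3 = 10.
Cut capacity 15 exceeds the max flow 10, so it is not minimum.

No — its capacity is 15, but the minimum cut has capacity 10.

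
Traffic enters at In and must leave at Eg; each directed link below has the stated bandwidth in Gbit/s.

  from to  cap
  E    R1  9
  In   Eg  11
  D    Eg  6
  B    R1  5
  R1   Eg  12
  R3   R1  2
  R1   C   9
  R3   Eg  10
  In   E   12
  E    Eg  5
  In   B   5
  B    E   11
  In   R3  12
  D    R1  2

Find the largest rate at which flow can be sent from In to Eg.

38

Augment In→Eg: bottleneck 11, flow now 11.
Augment In→R3→Eg: bottleneck 10, flow now 21.
Augment In→E→Eg: bottleneck 5, flow now 26.
Augment In→R3→R1→Eg: bottleneck 2, flow now 28.
Augment In→B→R1→Eg: bottleneck 5, flow now 33.
Augment In→E→R1→Eg: bottleneck 5, flow now 38.
No augmenting path remains; maximum flow = 38.
In the residual graph, reachable from In: {In, R3, B, E, R1, C}.
Min-cut edges: In→Eg (11), R3→Eg (10), E→Eg (5), R1→Eg (12); capacity 11 + 10 + 5 + 12 = 38.
This cut is saturated, so no flow can exceed 38.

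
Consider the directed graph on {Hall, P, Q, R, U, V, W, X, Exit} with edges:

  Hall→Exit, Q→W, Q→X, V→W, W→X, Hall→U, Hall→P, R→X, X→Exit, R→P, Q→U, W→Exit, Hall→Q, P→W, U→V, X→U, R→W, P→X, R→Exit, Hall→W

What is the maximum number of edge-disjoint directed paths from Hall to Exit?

3

Assign every edge capacity 1; by Menger, the answer equals the max flow.
Path Hall→Exit (+1); total 1.
Path Hall→W→Exit (+1); total 2.
Path Hall→P→X→Exit (+1); total 3.
No residual Hall→Exit path; max flow = 3.
Certifying cut of size 3: {Hall→Exit, W→Exit, X→Exit}.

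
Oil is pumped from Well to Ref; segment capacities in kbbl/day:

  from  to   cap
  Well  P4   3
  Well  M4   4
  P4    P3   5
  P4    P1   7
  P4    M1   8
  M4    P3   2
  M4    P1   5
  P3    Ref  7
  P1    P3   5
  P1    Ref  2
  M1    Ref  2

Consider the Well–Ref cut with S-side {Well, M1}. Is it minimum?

No — its capacity is 9, but the minimum cut has capacity 7.

Given cut capacity: 3 + 4 + 2 = 9.
Augment Well→P4→P3→Ref: bottleneck 3, flow now 3.
Augment Well→M4→P3→Ref: bottleneck 2, flow now 5.
Augment Well→M4→P1→Ref: bottleneck 2, flow now 7.
No augmenting path remains; maximum flow = 7.
In the residual graph, reachable from Well: {Well}.
Min-cut edges: Well→P4 (3), Well→M4 (4); capacity 3 + 4 = 7.
Cut capacity 9 exceeds the max flow 7, so it is not minimum.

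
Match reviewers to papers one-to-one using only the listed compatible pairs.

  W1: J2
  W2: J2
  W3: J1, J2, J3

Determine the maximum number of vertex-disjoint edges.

Unit-capacity flow: source→left, listed edges, right→sink; max matching = max flow.
Augmenting path W1→J2 (+1); matched 1.
Augmenting path W3→J1 (+1); matched 2.
No augmenting path remains; maximum matching = 2.
König certificate: {W3, J2} is a vertex cover of size 2 (every listed pair touches it), so no matching can be larger.

2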